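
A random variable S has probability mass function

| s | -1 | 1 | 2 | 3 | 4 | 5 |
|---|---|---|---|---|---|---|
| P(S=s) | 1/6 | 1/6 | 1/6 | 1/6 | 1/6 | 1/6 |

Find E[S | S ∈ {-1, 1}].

P(S ∈ {-1, 1}) = 1/6 + 1/6 = 1/3.
E[S | S ∈ {-1, 1}] = [(-1)·1/6 + 1·1/6] / (1/3)
 = 0 / (1/3)
 = 0

0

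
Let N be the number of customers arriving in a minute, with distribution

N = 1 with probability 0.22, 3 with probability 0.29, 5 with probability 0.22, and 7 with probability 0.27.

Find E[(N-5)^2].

5.76

E[(N-5)^2] = Σ (n-5)^2·P(N=n)
 = 16·0.22 + 4·0.29 + 0·0.22 + 4·0.27
 = 3.52 + 1.16 + 0 + 1.08
 = 5.76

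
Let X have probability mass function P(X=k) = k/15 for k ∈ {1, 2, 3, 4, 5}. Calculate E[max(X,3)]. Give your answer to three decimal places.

E[max(X,3)] = Σ max(x,3)·P(X=x)
 = 3·1/15 + 3·2/15 + 3·1/5 + 4·4/15 + 5·1/3
 = 1/5 + 2/5 + 3/5 + 16/15 + 5/3
 = 59/15

3.933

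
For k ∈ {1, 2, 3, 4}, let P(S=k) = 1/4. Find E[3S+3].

E[3S+3] = Σ (3s+3)·P(S=s)
 = 6·1/4 + 9·1/4 + 12·1/4 + 15·1/4
 = 3/2 + 9/4 + 3 + 15/4
 = 21/2

10.5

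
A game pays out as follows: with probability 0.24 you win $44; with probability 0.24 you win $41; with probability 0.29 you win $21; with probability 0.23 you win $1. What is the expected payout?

26.72

E[payout] = 44·0.24 + 41·0.24 + 21·0.29 + 1·0.23
 = 10.56 + 9.84 + 6.09 + 0.23
 = 26.72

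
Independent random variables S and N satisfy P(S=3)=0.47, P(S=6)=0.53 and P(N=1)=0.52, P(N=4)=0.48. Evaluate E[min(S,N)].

2.2144

E[min(S,N)] = Σ_s Σ_n min(s,n) · P(S=s)P(N=n)
 = 1·0.2444 + 3·0.2256 + 1·0.2756 + 4·0.2544
 = 0.2444 + 0.6768 + 0.2756 + 1.0176
 = 2.2144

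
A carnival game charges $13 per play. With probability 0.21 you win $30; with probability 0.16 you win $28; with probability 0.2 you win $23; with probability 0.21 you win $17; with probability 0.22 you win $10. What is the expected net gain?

8.15

E[payout] = 30·0.21 + 28·0.16 + 23·0.2 + 17·0.21 + 10·0.22
 = 6.3 + 4.48 + 4.6 + 3.57 + 2.2
 = 21.15
Net = 21.15 - 13 = 8.15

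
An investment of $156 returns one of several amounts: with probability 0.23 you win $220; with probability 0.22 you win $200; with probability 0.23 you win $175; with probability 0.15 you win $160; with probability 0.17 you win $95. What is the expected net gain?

E[payout] = 220·0.23 + 200·0.22 + 175·0.23 + 160·0.15 + 95·0.17
 = 50.6 + 44 + 40.25 + 24 + 16.15
 = 175
Net = 175 - 156 = 19

19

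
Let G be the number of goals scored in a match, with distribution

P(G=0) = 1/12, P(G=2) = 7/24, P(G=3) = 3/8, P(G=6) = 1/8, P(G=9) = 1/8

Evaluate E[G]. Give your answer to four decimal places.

3.5833

E[G] = Σ g·P(G=g)
 = 0·1/12 + 2·7/24 + 3·3/8 + 6·1/8 + 9·1/8
 = 0 + 7/12 + 9/8 + 3/4 + 9/8
 = 43/12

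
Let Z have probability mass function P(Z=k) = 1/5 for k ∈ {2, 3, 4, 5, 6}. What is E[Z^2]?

18

E[Z^2] = Σ z^2·P(Z=z)
 = 4·1/5 + 9·1/5 + 16·1/5 + 25·1/5 + 36·1/5
 = 4/5 + 9/5 + 16/5 + 5 + 36/5
 = 18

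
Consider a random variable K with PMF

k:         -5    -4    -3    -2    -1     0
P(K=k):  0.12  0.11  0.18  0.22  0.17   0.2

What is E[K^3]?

E[K^3] = Σ k^3·P(K=k)
 = (-125)·0.12 + (-64)·0.11 + (-27)·0.18 + (-8)·0.22 + (-1)·0.17 + 0·0.2
 = (-15) + (-7.04) + (-4.86) + (-1.76) + (-0.17) + 0
 = -28.83

-28.83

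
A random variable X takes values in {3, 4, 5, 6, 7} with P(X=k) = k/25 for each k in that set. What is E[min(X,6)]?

5.12

E[min(X,6)] = Σ min(x,6)·P(X=x)
 = 3·3/25 + 4·4/25 + 5·1/5 + 6·6/25 + 6·7/25
 = 9/25 + 16/25 + 1 + 36/25 + 42/25
 = 128/25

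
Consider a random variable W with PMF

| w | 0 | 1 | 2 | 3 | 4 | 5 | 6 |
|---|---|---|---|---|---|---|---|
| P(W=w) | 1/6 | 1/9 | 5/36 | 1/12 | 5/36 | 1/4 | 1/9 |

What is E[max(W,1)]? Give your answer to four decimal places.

E[max(W,1)] = Σ max(w,1)·P(W=w)
 = 1·1/6 + 1·1/9 + 2·5/36 + 3·1/12 + 4·5/36 + 5·1/4 + 6·1/9
 = 1/6 + 1/9 + 5/18 + 1/4 + 5/9 + 5/4 + 2/3
 = 59/18

3.2778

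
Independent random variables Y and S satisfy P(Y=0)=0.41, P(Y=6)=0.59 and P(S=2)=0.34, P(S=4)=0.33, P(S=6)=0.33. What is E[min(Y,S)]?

2.3482

E[min(Y,S)] = Σ_y Σ_s min(y,s) · P(Y=y)P(S=s)
 = 0·0.1394 + 0·0.1353 + 0·0.1353 + 2·0.2006 + 4·0.1947 + 6·0.1947
 = 0 + 0 + 0 + 0.4012 + 0.7788 + 1.1682
 = 2.3482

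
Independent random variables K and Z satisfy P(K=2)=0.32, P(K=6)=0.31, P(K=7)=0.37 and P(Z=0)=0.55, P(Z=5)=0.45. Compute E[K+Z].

E[K+Z] = Σ_k Σ_z (k+z) · P(K=k)P(Z=z)
 = 2·0.176 + 7·0.144 + 6·0.1705 + 11·0.1395 + 7·0.2035 + 12·0.1665
 = 0.352 + 1.008 + 1.023 + 1.5345 + 1.4245 + 1.998
 = 7.34

7.34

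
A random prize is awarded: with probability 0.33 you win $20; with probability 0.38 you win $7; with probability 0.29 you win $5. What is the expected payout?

E[payout] = 20·0.33 + 7·0.38 + 5·0.29
 = 6.6 + 2.66 + 1.45
 = 10.71

10.71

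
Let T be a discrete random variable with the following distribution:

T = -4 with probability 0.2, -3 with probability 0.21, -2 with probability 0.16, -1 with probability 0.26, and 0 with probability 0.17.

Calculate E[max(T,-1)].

E[max(T,-1)] = Σ max(t,-1)·P(T=t)
 = (-1)·0.2 + (-1)·0.21 + (-1)·0.16 + (-1)·0.26 + 0·0.17
 = (-0.2) + (-0.21) + (-0.16) + (-0.26) + 0
 = -0.83

-0.83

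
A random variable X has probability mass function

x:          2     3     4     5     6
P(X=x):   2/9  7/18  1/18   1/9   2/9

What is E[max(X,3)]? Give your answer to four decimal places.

3.9444

E[max(X,3)] = Σ max(x,3)·P(X=x)
 = 3·2/9 + 3·7/18 + 4·1/18 + 5·1/9 + 6·2/9
 = 2/3 + 7/6 + 2/9 + 5/9 + 4/3
 = 71/18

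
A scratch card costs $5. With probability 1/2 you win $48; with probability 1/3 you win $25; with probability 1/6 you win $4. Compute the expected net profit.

28

E[payout] = 48·1/2 + 25·1/3 + 4·1/6
 = 24 + 25/3 + 2/3
 = 33
Net = 33 - 5 = 28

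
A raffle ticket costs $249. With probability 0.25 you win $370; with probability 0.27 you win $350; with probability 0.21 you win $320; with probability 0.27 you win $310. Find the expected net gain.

88.9

E[payout] = 370·0.25 + 350·0.27 + 320·0.21 + 310·0.27
 = 92.5 + 94.5 + 67.2 + 83.7
 = 337.9
Net = 337.9 - 249 = 88.9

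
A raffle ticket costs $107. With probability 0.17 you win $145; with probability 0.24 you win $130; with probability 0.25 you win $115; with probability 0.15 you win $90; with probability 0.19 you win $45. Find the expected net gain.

E[payout] = 145·0.17 + 130·0.24 + 115·0.25 + 90·0.15 + 45·0.19
 = 24.65 + 31.2 + 28.75 + 13.5 + 8.55
 = 106.65
Net = 106.65 - 107 = -0.35

-0.35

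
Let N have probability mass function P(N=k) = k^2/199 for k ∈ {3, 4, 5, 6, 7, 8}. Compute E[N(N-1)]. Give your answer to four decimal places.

E[N(N-1)] = Σ n(n-1)·P(N=n)
 = 6·9/199 + 12·16/199 + 20·25/199 + 30·36/199 + 42·49/199 + 56·64/199
 = 54/199 + 192/199 + 500/199 + 1080/199 + 2058/199 + 3584/199
 = 7468/199

37.5276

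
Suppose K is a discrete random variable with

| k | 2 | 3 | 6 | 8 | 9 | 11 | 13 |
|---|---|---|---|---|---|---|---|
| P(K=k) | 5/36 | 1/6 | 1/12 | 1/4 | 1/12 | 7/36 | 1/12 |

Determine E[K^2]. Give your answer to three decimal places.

65.417

E[K^2] = Σ k^2·P(K=k)
 = 4·5/36 + 9·1/6 + 36·1/12 + 64·1/4 + 81·1/12 + 121·7/36 + 169·1/12
 = 5/9 + 3/2 + 3 + 16 + 27/4 + 847/36 + 169/12
 = 785/12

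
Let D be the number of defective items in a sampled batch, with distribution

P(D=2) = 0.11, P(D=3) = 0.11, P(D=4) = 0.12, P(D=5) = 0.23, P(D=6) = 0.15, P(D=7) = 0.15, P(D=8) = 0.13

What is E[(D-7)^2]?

E[(D-7)^2] = Σ (d-7)^2·P(D=d)
 = 25·0.11 + 16·0.11 + 9·0.12 + 4·0.23 + 1·0.15 + 0·0.15 + 1·0.13
 = 2.75 + 1.76 + 1.08 + 0.92 + 0.15 + 0 + 0.13
 = 6.79

6.79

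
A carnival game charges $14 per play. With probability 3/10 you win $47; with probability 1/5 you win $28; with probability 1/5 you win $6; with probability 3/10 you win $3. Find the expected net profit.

7.8

E[payout] = 47·3/10 + 28·1/5 + 6·1/5 + 3·3/10
 = 141/10 + 28/5 + 6/5 + 9/10
 = 109/5
Net = 109/5 - 14 = 39/5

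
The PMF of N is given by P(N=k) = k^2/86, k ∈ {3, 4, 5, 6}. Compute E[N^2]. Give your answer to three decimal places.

E[N^2] = Σ n^2·P(N=n)
 = 9·9/86 + 16·8/43 + 25·25/86 + 36·18/43
 = 81/86 + 128/43 + 625/86 + 648/43
 = 1129/43

26.256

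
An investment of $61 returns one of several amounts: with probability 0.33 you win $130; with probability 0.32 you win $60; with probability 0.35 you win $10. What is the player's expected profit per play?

4.6

E[payout] = 130·0.33 + 60·0.32 + 10·0.35
 = 42.9 + 19.2 + 3.5
 = 65.6
Net = 65.6 - 61 = 4.6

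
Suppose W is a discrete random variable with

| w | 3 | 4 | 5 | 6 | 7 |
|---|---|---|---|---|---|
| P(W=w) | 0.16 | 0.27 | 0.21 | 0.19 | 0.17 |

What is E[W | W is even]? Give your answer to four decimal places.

4.8261

P(W is even) = 0.27 + 0.19 = 0.46.
E[W | W is even] = [4·0.27 + 6·0.19] / 0.46
 = 2.22 / 0.46
 = 111/23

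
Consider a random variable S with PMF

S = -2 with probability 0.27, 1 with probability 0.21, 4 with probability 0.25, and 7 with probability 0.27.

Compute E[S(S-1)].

E[S(S-1)] = Σ s(s-1)·P(S=s)
 = 6·0.27 + 0·0.21 + 12·0.25 + 42·0.27
 = 1.62 + 0 + 3 + 11.34
 = 15.96

15.96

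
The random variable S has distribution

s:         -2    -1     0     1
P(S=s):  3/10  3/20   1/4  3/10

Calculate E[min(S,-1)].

-1.3

E[min(S,-1)] = Σ min(s,-1)·P(S=s)
 = (-2)·3/10 + (-1)·3/20 + (-1)·1/4 + (-1)·3/10
 = (-3/5) + (-3/20) + (-1/4) + (-3/10)
 = -13/10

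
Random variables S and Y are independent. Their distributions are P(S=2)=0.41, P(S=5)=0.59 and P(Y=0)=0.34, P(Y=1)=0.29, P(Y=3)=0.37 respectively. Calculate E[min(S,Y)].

1.2483

E[min(S,Y)] = Σ_s Σ_y min(s,y) · P(S=s)P(Y=y)
 = 0·0.1394 + 1·0.1189 + 2·0.1517 + 0·0.2006 + 1·0.1711 + 3·0.2183
 = 0 + 0.1189 + 0.3034 + 0 + 0.1711 + 0.6549
 = 1.2483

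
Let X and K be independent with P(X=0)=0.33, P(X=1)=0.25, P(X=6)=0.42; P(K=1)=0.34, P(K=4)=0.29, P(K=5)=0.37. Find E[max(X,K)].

E[max(X,K)] = Σ_x Σ_k max(x,k) · P(X=x)P(K=k)
 = 1·0.1122 + 4·0.0957 + 5·0.1221 + 1·0.085 + 4·0.0725 + 5·0.0925 + 6·0.1428 + 6·0.1218 + 6·0.1554
 = 0.1122 + 0.3828 + 0.6105 + 0.085 + 0.29 + 0.4625 + 0.8568 + 0.7308 + 0.9324
 = 4.463

4.463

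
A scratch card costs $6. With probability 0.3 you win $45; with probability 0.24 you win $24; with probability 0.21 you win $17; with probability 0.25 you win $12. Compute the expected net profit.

19.83

E[payout] = 45·0.3 + 24·0.24 + 17·0.21 + 12·0.25
 = 13.5 + 5.76 + 3.57 + 3
 = 25.83
Net = 25.83 - 6 = 19.83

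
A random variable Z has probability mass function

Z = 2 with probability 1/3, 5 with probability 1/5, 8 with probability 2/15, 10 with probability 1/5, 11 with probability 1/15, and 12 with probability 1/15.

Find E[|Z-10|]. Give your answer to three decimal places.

4.133

E[|Z-10|] = Σ |z-10|·P(Z=z)
 = 8·1/3 + 5·1/5 + 2·2/15 + 0·1/5 + 1·1/15 + 2·1/15
 = 8/3 + 1 + 4/15 + 0 + 1/15 + 2/15
 = 62/15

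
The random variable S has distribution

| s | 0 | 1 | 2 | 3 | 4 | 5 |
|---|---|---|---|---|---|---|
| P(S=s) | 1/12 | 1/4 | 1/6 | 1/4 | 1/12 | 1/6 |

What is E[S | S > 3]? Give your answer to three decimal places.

P(S > 3) = 1/12 + 1/6 = 1/4.
E[S | S > 3] = [4·1/12 + 5·1/6] / (1/4)
 = 7/6 / (1/4)
 = 14/3

4.667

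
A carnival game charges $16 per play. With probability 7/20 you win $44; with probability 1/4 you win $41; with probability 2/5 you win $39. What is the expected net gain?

E[payout] = 44·7/20 + 41·1/4 + 39·2/5
 = 77/5 + 41/4 + 78/5
 = 165/4
Net = 165/4 - 16 = 101/4

25.25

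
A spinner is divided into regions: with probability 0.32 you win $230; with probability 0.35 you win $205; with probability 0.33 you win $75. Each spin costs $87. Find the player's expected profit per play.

83.1

E[payout] = 230·0.32 + 205·0.35 + 75·0.33
 = 73.6 + 71.75 + 24.75
 = 170.1
Net = 170.1 - 87 = 83.1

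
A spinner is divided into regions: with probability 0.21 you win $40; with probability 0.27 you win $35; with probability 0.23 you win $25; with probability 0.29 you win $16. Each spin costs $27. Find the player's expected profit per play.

E[payout] = 40·0.21 + 35·0.27 + 25·0.23 + 16·0.29
 = 8.4 + 9.45 + 5.75 + 4.64
 = 28.24
Net = 28.24 - 27 = 1.24

1.24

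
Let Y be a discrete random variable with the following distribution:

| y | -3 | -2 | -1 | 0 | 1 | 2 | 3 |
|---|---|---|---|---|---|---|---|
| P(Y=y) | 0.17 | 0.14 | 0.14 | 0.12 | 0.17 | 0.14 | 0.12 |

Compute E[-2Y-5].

E[-2Y-5] = Σ (-2y-5)·P(Y=y)
 = 1·0.17 + (-1)·0.14 + (-3)·0.14 + (-5)·0.12 + (-7)·0.17 + (-9)·0.14 + (-11)·0.12
 = 0.17 + (-0.14) + (-0.42) + (-0.6) + (-1.19) + (-1.26) + (-1.32)
 = -4.76

-4.76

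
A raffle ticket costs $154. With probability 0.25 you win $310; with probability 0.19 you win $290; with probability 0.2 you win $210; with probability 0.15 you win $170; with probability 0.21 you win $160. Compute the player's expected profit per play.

79.7

E[payout] = 310·0.25 + 290·0.19 + 210·0.2 + 170·0.15 + 160·0.21
 = 77.5 + 55.1 + 42 + 25.5 + 33.6
 = 233.7
Net = 233.7 - 154 = 79.7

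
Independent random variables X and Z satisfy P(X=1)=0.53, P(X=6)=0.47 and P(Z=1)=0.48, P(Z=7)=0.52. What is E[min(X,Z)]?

E[min(X,Z)] = Σ_x Σ_z min(x,z) · P(X=x)P(Z=z)
 = 1·0.2544 + 1·0.2756 + 1·0.2256 + 6·0.2444
 = 0.2544 + 0.2756 + 0.2256 + 1.4664
 = 2.222

2.222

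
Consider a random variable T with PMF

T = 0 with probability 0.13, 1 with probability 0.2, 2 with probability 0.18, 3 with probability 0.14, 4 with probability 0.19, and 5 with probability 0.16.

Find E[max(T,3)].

3.51

E[max(T,3)] = Σ max(t,3)·P(T=t)
 = 3·0.13 + 3·0.2 + 3·0.18 + 3·0.14 + 4·0.19 + 5·0.16
 = 0.39 + 0.6 + 0.54 + 0.42 + 0.76 + 0.8
 = 3.51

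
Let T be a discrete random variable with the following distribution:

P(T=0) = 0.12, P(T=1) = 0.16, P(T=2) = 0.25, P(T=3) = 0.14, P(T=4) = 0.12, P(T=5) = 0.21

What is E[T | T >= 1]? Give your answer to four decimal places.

2.9659

P(T >= 1) = 0.16 + 0.25 + 0.14 + 0.12 + 0.21 = 0.88.
E[T | T >= 1] = [1·0.16 + 2·0.25 + 3·0.14 + 4·0.12 + 5·0.21] / 0.88
 = 2.61 / 0.88
 = 261/88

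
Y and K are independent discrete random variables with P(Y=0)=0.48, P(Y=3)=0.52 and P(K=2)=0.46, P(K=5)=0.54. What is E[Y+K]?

5.18

E[Y+K] = Σ_y Σ_k (y+k) · P(Y=y)P(K=k)
 = 2·0.2208 + 5·0.2592 + 5·0.2392 + 8·0.2808
 = 0.4416 + 1.296 + 1.196 + 2.2464
 = 5.18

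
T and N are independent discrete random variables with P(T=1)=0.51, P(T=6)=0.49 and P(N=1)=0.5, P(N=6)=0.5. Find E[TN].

12.075

E[TN] = Σ_t Σ_n tn · P(T=t)P(N=n)
 = 1·0.255 + 6·0.255 + 6·0.245 + 36·0.245
 = 0.255 + 1.53 + 1.47 + 8.82
 = 12.075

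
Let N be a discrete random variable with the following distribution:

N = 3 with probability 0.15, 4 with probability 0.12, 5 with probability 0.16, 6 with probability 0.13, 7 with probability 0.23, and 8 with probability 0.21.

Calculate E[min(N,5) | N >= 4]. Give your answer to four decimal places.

4.8588

P(N >= 4) = 0.12 + 0.16 + 0.13 + 0.23 + 0.21 = 0.85.
E[min(N,5) | N >= 4] = [4·0.12 + 5·0.16 + 5·0.13 + 5·0.23 + 5·0.21] / 0.85
 = 4.13 / 0.85
 = 413/85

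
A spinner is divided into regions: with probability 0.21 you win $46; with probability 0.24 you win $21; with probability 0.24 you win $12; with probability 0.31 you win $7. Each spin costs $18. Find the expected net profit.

E[payout] = 46·0.21 + 21·0.24 + 12·0.24 + 7·0.31
 = 9.66 + 5.04 + 2.88 + 2.17
 = 19.75
Net = 19.75 - 18 = 1.75

1.75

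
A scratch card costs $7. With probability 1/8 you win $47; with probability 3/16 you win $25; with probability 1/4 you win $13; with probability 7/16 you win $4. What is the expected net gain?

E[payout] = 47·1/8 + 25·3/16 + 13·1/4 + 4·7/16
 = 47/8 + 75/16 + 13/4 + 7/4
 = 249/16
Net = 249/16 - 7 = 137/16

8.5625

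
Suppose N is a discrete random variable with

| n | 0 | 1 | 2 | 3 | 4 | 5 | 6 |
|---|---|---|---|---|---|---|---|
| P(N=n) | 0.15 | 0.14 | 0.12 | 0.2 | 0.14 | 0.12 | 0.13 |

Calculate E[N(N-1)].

9.42

E[N(N-1)] = Σ n(n-1)·P(N=n)
 = 0·0.15 + 0·0.14 + 2·0.12 + 6·0.2 + 12·0.14 + 20·0.12 + 30·0.13
 = 0 + 0 + 0.24 + 1.2 + 1.68 + 2.4 + 3.9
 = 9.42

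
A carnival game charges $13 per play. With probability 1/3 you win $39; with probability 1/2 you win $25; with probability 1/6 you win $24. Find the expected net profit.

E[payout] = 39·1/3 + 25·1/2 + 24·1/6
 = 13 + 25/2 + 4
 = 59/2
Net = 59/2 - 13 = 33/2

16.5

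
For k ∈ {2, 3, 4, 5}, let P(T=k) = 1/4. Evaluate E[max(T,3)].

3.75

E[max(T,3)] = Σ max(t,3)·P(T=t)
 = 3·1/4 + 3·1/4 + 4·1/4 + 5·1/4
 = 3/4 + 3/4 + 1 + 5/4
 = 15/4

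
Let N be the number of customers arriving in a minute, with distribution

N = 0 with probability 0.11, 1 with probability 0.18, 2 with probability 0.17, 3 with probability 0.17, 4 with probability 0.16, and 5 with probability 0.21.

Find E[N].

2.72

E[N] = Σ n·P(N=n)
 = 0·0.11 + 1·0.18 + 2·0.17 + 3·0.17 + 4·0.16 + 5·0.21
 = 0 + 0.18 + 0.34 + 0.51 + 0.64 + 1.05
 = 2.72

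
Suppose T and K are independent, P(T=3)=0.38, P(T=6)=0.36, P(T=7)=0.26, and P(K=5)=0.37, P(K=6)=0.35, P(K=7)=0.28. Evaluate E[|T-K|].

1.6232

E[|T-K|] = Σ_t Σ_k |t-k| · P(T=t)P(K=k)
 = 2·0.1406 + 3·0.133 + 4·0.1064 + 1·0.1332 + 0·0.126 + 1·0.1008 + 2·0.0962 + 1·0.091 + 0·0.0728
 = 0.2812 + 0.399 + 0.4256 + 0.1332 + 0 + 0.1008 + 0.1924 + 0.091 + 0
 = 1.6232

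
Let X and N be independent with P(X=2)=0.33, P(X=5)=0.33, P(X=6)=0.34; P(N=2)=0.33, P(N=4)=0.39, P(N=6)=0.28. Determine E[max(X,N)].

E[max(X,N)] = Σ_x Σ_n max(x,n) · P(X=x)P(N=n)
 = 2·0.1089 + 4·0.1287 + 6·0.0924 + 5·0.1089 + 5·0.1287 + 6·0.0924 + 6·0.1122 + 6·0.1326 + 6·0.0952
 = 0.2178 + 0.5148 + 0.5544 + 0.5445 + 0.6435 + 0.5544 + 0.6732 + 0.7956 + 0.5712
 = 5.0694

5.0694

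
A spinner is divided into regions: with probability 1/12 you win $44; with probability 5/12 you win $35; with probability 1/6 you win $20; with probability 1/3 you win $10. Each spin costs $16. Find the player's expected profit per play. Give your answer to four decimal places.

8.9167

E[payout] = 44·1/12 + 35·5/12 + 20·1/6 + 10·1/3
 = 11/3 + 175/12 + 10/3 + 10/3
 = 299/12
Net = 299/12 - 16 = 107/12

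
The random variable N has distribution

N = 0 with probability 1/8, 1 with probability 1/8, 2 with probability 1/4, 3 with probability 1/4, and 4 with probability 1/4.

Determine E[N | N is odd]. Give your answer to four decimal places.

P(N is odd) = 1/8 + 1/4 = 3/8.
E[N | N is odd] = [1·1/8 + 3·1/4] / (3/8)
 = 7/8 / (3/8)
 = 7/3

2.3333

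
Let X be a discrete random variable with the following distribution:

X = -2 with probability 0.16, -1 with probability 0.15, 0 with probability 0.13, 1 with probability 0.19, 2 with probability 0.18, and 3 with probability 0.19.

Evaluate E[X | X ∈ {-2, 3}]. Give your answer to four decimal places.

P(X ∈ {-2, 3}) = 0.16 + 0.19 = 0.35.
E[X | X ∈ {-2, 3}] = [(-2)·0.16 + 3·0.19] / 0.35
 = 0.25 / 0.35
 = 5/7

0.7143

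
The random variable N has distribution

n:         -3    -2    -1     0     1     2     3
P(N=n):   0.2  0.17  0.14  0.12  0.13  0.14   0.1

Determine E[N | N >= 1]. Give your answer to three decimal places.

P(N >= 1) = 0.13 + 0.14 + 0.1 = 0.37.
E[N | N >= 1] = [1·0.13 + 2·0.14 + 3·0.1] / 0.37
 = 0.71 / 0.37
 = 71/37

1.919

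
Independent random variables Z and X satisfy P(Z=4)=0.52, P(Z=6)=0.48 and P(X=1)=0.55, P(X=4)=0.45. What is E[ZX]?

E[ZX] = Σ_z Σ_x zx · P(Z=z)P(X=x)
 = 4·0.286 + 16·0.234 + 6·0.264 + 24·0.216
 = 1.144 + 3.744 + 1.584 + 5.184
 = 11.656

11.656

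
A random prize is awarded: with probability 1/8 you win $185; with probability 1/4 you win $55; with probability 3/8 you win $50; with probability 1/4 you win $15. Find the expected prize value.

E[payout] = 185·1/8 + 55·1/4 + 50·3/8 + 15·1/4
 = 185/8 + 55/4 + 75/4 + 15/4
 = 475/8

59.375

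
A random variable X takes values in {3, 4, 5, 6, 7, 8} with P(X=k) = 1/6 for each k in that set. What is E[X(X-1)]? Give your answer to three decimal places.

E[X(X-1)] = Σ x(x-1)·P(X=x)
 = 6·1/6 + 12·1/6 + 20·1/6 + 30·1/6 + 42·1/6 + 56·1/6
 = 1 + 2 + 10/3 + 5 + 7 + 28/3
 = 83/3

27.667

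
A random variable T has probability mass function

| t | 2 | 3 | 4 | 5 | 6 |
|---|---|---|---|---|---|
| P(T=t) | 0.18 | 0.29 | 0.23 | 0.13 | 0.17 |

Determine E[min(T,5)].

3.65

E[min(T,5)] = Σ min(t,5)·P(T=t)
 = 2·0.18 + 3·0.29 + 4·0.23 + 5·0.13 + 5·0.17
 = 0.36 + 0.87 + 0.92 + 0.65 + 0.85
 = 3.65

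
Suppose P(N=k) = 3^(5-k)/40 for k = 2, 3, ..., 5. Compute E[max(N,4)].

E[max(N,4)] = Σ max(n,4)·P(N=n)
 = 4·27/40 + 4·9/40 + 4·3/40 + 5·1/40
 = 27/10 + 9/10 + 3/10 + 1/8
 = 161/40

4.025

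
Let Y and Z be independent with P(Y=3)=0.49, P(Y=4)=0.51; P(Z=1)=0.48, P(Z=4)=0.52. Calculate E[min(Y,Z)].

E[min(Y,Z)] = Σ_y Σ_z min(y,z) · P(Y=y)P(Z=z)
 = 1·0.2352 + 3·0.2548 + 1·0.2448 + 4·0.2652
 = 0.2352 + 0.7644 + 0.2448 + 1.0608
 = 2.3052

2.3052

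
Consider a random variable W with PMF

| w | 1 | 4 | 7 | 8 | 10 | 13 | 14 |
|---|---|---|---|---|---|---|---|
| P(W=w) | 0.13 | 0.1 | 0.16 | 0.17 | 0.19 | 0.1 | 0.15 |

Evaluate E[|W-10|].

3.49

E[|W-10|] = Σ |w-10|·P(W=w)
 = 9·0.13 + 6·0.1 + 3·0.16 + 2·0.17 + 0·0.19 + 3·0.1 + 4·0.15
 = 1.17 + 0.6 + 0.48 + 0.34 + 0 + 0.3 + 0.6
 = 3.49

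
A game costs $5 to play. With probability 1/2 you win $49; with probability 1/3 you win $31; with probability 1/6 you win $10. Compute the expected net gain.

E[payout] = 49·1/2 + 31·1/3 + 10·1/6
 = 49/2 + 31/3 + 5/3
 = 73/2
Net = 73/2 - 5 = 63/2

31.5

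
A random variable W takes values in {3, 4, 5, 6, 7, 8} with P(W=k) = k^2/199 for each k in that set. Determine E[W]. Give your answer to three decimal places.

6.467

E[W] = Σ w·P(W=w)
 = 3·9/199 + 4·16/199 + 5·25/199 + 6·36/199 + 7·49/199 + 8·64/199
 = 27/199 + 64/199 + 125/199 + 216/199 + 343/199 + 512/199
 = 1287/199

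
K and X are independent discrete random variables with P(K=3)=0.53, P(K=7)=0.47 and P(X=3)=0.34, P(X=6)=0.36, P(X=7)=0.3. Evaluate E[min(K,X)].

4.0716

E[min(K,X)] = Σ_k Σ_x min(k,x) · P(K=k)P(X=x)
 = 3·0.1802 + 3·0.1908 + 3·0.159 + 3·0.1598 + 6·0.1692 + 7·0.141
 = 0.5406 + 0.5724 + 0.477 + 0.4794 + 1.0152 + 0.987
 = 4.0716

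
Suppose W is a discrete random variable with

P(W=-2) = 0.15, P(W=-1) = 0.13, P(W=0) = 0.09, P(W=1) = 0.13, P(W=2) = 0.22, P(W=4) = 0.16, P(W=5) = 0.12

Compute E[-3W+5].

E[-3W+5] = Σ (-3w+5)·P(W=w)
 = 11·0.15 + 8·0.13 + 5·0.09 + 2·0.13 + (-1)·0.22 + (-7)·0.16 + (-10)·0.12
 = 1.65 + 1.04 + 0.45 + 0.26 + (-0.22) + (-1.12) + (-1.2)
 = 0.86

0.86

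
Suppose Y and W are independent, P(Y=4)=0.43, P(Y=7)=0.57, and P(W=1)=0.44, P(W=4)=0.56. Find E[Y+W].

8.39

E[Y+W] = Σ_y Σ_w (y+w) · P(Y=y)P(W=w)
 = 5·0.1892 + 8·0.2408 + 8·0.2508 + 11·0.3192
 = 0.946 + 1.9264 + 2.0064 + 3.5112
 = 8.39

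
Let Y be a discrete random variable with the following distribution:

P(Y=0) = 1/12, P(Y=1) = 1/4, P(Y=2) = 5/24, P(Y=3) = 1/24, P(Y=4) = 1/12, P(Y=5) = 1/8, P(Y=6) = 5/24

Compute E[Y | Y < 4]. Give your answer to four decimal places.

P(Y < 4) = 1/12 + 1/4 + 5/24 + 1/24 = 7/12.
E[Y | Y < 4] = [0·1/12 + 1·1/4 + 2·5/24 + 3·1/24] / (7/12)
 = 19/24 / (7/12)
 = 19/14

1.3571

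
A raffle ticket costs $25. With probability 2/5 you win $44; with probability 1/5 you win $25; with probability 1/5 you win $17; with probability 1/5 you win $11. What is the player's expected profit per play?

E[payout] = 44·2/5 + 25·1/5 + 17·1/5 + 11·1/5
 = 88/5 + 5 + 17/5 + 11/5
 = 141/5
Net = 141/5 - 25 = 16/5

3.2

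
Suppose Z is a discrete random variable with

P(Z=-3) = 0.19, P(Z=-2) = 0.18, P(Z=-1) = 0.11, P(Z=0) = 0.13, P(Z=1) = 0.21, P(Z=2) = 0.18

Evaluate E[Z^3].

-5.03

E[Z^3] = Σ z^3·P(Z=z)
 = (-27)·0.19 + (-8)·0.18 + (-1)·0.11 + 0·0.13 + 1·0.21 + 8·0.18
 = (-5.13) + (-1.44) + (-0.11) + 0 + 0.21 + 1.44
 = -5.03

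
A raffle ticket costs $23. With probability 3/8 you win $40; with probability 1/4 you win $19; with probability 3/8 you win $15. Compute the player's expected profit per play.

E[payout] = 40·3/8 + 19·1/4 + 15·3/8
 = 15 + 19/4 + 45/8
 = 203/8
Net = 203/8 - 23 = 19/8

2.375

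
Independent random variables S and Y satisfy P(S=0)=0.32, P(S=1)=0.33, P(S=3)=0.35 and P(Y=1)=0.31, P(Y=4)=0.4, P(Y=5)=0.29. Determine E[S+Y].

4.74

E[S+Y] = Σ_s Σ_y (s+y) · P(S=s)P(Y=y)
 = 1·0.0992 + 4·0.128 + 5·0.0928 + 2·0.1023 + 5·0.132 + 6·0.0957 + 4·0.1085 + 7·0.14 + 8·0.1015
 = 0.0992 + 0.512 + 0.464 + 0.2046 + 0.66 + 0.5742 + 0.434 + 0.98 + 0.812
 = 4.74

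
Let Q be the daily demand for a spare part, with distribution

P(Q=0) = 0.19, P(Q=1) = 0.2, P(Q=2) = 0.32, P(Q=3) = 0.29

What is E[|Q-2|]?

0.87

E[|Q-2|] = Σ |q-2|·P(Q=q)
 = 2·0.19 + 1·0.2 + 0·0.32 + 1·0.29
 = 0.38 + 0.2 + 0 + 0.29
 = 0.87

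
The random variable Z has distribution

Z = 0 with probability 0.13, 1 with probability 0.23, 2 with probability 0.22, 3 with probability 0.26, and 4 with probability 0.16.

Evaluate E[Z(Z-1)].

E[Z(Z-1)] = Σ z(z-1)·P(Z=z)
 = 0·0.13 + 0·0.23 + 2·0.22 + 6·0.26 + 12·0.16
 = 0 + 0 + 0.44 + 1.56 + 1.92
 = 3.92

3.92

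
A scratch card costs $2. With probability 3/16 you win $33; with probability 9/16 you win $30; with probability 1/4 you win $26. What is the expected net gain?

E[payout] = 33·3/16 + 30·9/16 + 26·1/4
 = 99/16 + 135/8 + 13/2
 = 473/16
Net = 473/16 - 2 = 441/16

27.5625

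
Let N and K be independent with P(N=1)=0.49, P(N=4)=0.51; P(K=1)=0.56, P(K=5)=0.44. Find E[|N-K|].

E[|N-K|] = Σ_n Σ_k |n-k| · P(N=n)P(K=k)
 = 0·0.2744 + 4·0.2156 + 3·0.2856 + 1·0.2244
 = 0 + 0.8624 + 0.8568 + 0.2244
 = 1.9436

1.9436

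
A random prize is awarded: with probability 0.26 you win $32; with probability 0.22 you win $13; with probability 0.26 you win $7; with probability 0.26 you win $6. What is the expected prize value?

E[payout] = 32·0.26 + 13·0.22 + 7·0.26 + 6·0.26
 = 8.32 + 2.86 + 1.82 + 1.56
 = 14.56

14.56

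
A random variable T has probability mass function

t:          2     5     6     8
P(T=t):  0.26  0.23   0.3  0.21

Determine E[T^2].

E[T^2] = Σ t^2·P(T=t)
 = 4·0.26 + 25·0.23 + 36·0.3 + 64·0.21
 = 1.04 + 5.75 + 10.8 + 13.44
 = 31.03

31.03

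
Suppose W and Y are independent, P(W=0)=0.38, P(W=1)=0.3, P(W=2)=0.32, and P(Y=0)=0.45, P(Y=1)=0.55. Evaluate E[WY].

E[WY] = Σ_w Σ_y wy · P(W=w)P(Y=y)
 = 0·0.171 + 0·0.209 + 0·0.135 + 1·0.165 + 0·0.144 + 2·0.176
 = 0 + 0 + 0 + 0.165 + 0 + 0.352
 = 0.517

0.517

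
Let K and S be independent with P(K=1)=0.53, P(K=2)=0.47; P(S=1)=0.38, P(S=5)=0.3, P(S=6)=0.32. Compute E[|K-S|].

E[|K-S|] = Σ_k Σ_s |k-s| · P(K=k)P(S=s)
 = 0·0.2014 + 4·0.159 + 5·0.1696 + 1·0.1786 + 3·0.141 + 4·0.1504
 = 0 + 0.636 + 0.848 + 0.1786 + 0.423 + 0.6016
 = 2.6872

2.6872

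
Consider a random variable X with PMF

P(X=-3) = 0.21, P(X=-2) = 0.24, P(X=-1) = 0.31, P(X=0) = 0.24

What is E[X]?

-1.42

E[X] = Σ x·P(X=x)
 = (-3)·0.21 + (-2)·0.24 + (-1)·0.31 + 0·0.24
 = (-0.63) + (-0.48) + (-0.31) + 0
 = -1.42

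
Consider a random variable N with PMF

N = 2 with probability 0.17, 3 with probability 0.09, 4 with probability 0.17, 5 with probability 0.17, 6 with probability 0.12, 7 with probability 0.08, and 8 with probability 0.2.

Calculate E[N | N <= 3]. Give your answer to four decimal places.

2.3462

P(N <= 3) = 0.17 + 0.09 = 0.26.
E[N | N <= 3] = [2·0.17 + 3·0.09] / 0.26
 = 0.61 / 0.26
 = 61/26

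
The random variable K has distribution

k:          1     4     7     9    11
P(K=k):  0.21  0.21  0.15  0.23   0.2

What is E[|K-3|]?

E[|K-3|] = Σ |k-3|·P(K=k)
 = 2·0.21 + 1·0.21 + 4·0.15 + 6·0.23 + 8·0.2
 = 0.42 + 0.21 + 0.6 + 1.38 + 1.6
 = 4.21

4.21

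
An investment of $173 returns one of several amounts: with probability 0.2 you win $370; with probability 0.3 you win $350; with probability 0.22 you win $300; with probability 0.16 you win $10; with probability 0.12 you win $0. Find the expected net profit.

E[payout] = 370·0.2 + 350·0.3 + 300·0.22 + 10·0.16 + 0·0.12
 = 74 + 105 + 66 + 1.6 + 0
 = 246.6
Net = 246.6 - 173 = 73.6

73.6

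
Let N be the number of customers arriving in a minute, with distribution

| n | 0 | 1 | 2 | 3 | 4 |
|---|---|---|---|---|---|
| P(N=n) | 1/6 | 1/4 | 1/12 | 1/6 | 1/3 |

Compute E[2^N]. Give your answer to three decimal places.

E[2^N] = Σ 2^n·P(N=n)
 = 1·1/6 + 2·1/4 + 4·1/12 + 8·1/6 + 16·1/3
 = 1/6 + 1/2 + 1/3 + 4/3 + 16/3
 = 23/3

7.667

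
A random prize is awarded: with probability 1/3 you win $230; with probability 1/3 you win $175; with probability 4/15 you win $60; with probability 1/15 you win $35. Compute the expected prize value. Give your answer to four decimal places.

153.3333

E[payout] = 230·1/3 + 175·1/3 + 60·4/15 + 35·1/15
 = 230/3 + 175/3 + 16 + 7/3
 = 460/3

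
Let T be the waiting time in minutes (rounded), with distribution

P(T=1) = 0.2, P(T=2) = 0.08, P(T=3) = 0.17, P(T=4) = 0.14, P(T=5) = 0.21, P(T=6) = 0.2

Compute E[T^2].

16.74

E[T^2] = Σ t^2·P(T=t)
 = 1·0.2 + 4·0.08 + 9·0.17 + 16·0.14 + 25·0.21 + 36·0.2
 = 0.2 + 0.32 + 1.53 + 2.24 + 5.25 + 7.2
 = 16.74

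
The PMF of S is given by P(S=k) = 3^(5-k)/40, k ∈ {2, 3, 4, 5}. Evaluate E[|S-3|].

0.8

E[|S-3|] = Σ |s-3|·P(S=s)
 = 1·27/40 + 0·9/40 + 1·3/40 + 2·1/40
 = 27/40 + 0 + 3/40 + 1/20
 = 4/5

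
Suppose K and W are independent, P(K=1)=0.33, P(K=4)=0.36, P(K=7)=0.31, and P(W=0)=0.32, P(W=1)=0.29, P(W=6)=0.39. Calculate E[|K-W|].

E[|K-W|] = Σ_k Σ_w |k-w| · P(K=k)P(W=w)
 = 1·0.1056 + 0·0.0957 + 5·0.1287 + 4·0.1152 + 3·0.1044 + 2·0.1404 + 7·0.0992 + 6·0.0899 + 1·0.1209
 = 0.1056 + 0 + 0.6435 + 0.4608 + 0.3132 + 0.2808 + 0.6944 + 0.5394 + 0.1209
 = 3.1586

3.1586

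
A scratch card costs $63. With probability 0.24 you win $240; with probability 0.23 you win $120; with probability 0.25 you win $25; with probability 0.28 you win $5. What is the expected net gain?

29.85

E[payout] = 240·0.24 + 120·0.23 + 25·0.25 + 5·0.28
 = 57.6 + 27.6 + 6.25 + 1.4
 = 92.85
Net = 92.85 - 63 = 29.85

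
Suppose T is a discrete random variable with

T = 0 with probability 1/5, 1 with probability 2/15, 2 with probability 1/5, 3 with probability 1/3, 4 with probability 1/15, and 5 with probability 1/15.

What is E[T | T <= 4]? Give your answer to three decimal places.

1.929

P(T <= 4) = 1/5 + 2/15 + 1/5 + 1/3 + 1/15 = 14/15.
E[T | T <= 4] = [0·1/5 + 1·2/15 + 2·1/5 + 3·1/3 + 4·1/15] / (14/15)
 = 9/5 / (14/15)
 = 27/14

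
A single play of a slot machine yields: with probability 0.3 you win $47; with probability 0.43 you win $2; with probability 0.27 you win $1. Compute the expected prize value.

15.23

E[payout] = 47·0.3 + 2·0.43 + 1·0.27
 = 14.1 + 0.86 + 0.27
 = 15.23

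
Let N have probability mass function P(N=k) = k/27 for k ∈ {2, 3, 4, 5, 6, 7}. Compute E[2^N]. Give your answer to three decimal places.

E[2^N] = Σ 2^n·P(N=n)
 = 4·2/27 + 8·1/9 + 16·4/27 + 32·5/27 + 64·2/9 + 128·7/27
 = 8/27 + 8/9 + 64/27 + 160/27 + 128/9 + 896/27
 = 512/9

56.889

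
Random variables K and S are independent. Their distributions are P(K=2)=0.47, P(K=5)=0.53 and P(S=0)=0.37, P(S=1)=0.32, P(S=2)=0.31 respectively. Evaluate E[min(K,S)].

0.94

E[min(K,S)] = Σ_k Σ_s min(k,s) · P(K=k)P(S=s)
 = 0·0.1739 + 1·0.1504 + 2·0.1457 + 0·0.1961 + 1·0.1696 + 2·0.1643
 = 0 + 0.1504 + 0.2914 + 0 + 0.1696 + 0.3286
 = 0.94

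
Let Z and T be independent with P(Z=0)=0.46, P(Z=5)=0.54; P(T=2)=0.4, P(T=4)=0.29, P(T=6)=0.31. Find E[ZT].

10.314

E[ZT] = Σ_z Σ_t zt · P(Z=z)P(T=t)
 = 0·0.184 + 0·0.1334 + 0·0.1426 + 10·0.216 + 20·0.1566 + 30·0.1674
 = 0 + 0 + 0 + 2.16 + 3.132 + 5.022
 = 10.314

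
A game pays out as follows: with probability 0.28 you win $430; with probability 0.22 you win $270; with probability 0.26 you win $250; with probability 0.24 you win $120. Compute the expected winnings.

E[payout] = 430·0.28 + 270·0.22 + 250·0.26 + 120·0.24
 = 120.4 + 59.4 + 65 + 28.8
 = 273.6

273.6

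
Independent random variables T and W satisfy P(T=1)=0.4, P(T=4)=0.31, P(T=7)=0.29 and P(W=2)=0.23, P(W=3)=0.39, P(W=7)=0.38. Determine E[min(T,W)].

2.6206

E[min(T,W)] = Σ_t Σ_w min(t,w) · P(T=t)P(W=w)
 = 1·0.092 + 1·0.156 + 1·0.152 + 2·0.0713 + 3·0.1209 + 4·0.1178 + 2·0.0667 + 3·0.1131 + 7·0.1102
 = 0.092 + 0.156 + 0.152 + 0.1426 + 0.3627 + 0.4712 + 0.1334 + 0.3393 + 0.7714
 = 2.6206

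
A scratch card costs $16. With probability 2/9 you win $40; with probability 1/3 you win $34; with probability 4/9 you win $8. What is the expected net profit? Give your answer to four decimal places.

E[payout] = 40·2/9 + 34·1/3 + 8·4/9
 = 80/9 + 34/3 + 32/9
 = 214/9
Net = 214/9 - 16 = 70/9

7.7778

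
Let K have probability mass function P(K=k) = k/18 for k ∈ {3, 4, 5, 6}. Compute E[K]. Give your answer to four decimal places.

4.7778

E[K] = Σ k·P(K=k)
 = 3·1/6 + 4·2/9 + 5·5/18 + 6·1/3
 = 1/2 + 8/9 + 25/18 + 2
 = 43/9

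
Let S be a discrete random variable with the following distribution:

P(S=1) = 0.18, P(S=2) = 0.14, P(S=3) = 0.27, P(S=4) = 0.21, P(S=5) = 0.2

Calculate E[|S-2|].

E[|S-2|] = Σ |s-2|·P(S=s)
 = 1·0.18 + 0·0.14 + 1·0.27 + 2·0.21 + 3·0.2
 = 0.18 + 0 + 0.27 + 0.42 + 0.6
 = 1.47

1.47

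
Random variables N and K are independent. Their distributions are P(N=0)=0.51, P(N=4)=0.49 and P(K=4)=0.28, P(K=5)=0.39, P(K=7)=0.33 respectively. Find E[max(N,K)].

E[max(N,K)] = Σ_n Σ_k max(n,k) · P(N=n)P(K=k)
 = 4·0.1428 + 5·0.1989 + 7·0.1683 + 4·0.1372 + 5·0.1911 + 7·0.1617
 = 0.5712 + 0.9945 + 1.1781 + 0.5488 + 0.9555 + 1.1319
 = 5.38

5.38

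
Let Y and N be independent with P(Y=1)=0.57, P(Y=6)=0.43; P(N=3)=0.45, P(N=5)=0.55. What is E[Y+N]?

E[Y+N] = Σ_y Σ_n (y+n) · P(Y=y)P(N=n)
 = 4·0.2565 + 6·0.3135 + 9·0.1935 + 11·0.2365
 = 1.026 + 1.881 + 1.7415 + 2.6015
 = 7.25

7.25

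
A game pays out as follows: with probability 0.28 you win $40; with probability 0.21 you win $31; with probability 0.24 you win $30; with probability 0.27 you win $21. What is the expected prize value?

E[payout] = 40·0.28 + 31·0.21 + 30·0.24 + 21·0.27
 = 11.2 + 6.51 + 7.2 + 5.67
 = 30.58

30.58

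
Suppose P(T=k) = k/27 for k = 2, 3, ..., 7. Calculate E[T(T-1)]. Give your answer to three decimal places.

23.852

E[T(T-1)] = Σ t(t-1)·P(T=t)
 = 2·2/27 + 6·1/9 + 12·4/27 + 20·5/27 + 30·2/9 + 42·7/27
 = 4/27 + 2/3 + 16/9 + 100/27 + 20/3 + 98/9
 = 644/27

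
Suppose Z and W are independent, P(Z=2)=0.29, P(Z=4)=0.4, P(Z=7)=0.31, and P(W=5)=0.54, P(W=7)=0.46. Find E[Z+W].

E[Z+W] = Σ_z Σ_w (z+w) · P(Z=z)P(W=w)
 = 7·0.1566 + 9·0.1334 + 9·0.216 + 11·0.184 + 12·0.1674 + 14·0.1426
 = 1.0962 + 1.2006 + 1.944 + 2.024 + 2.0088 + 1.9964
 = 10.27

10.27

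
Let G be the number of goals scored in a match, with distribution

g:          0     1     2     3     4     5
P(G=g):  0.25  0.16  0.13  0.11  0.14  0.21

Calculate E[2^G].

10.93

E[2^G] = Σ 2^g·P(G=g)
 = 1·0.25 + 2·0.16 + 4·0.13 + 8·0.11 + 16·0.14 + 32·0.21
 = 0.25 + 0.32 + 0.52 + 0.88 + 2.24 + 6.72
 = 10.93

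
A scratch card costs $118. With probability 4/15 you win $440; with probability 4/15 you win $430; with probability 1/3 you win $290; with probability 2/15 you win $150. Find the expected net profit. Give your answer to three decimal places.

230.667

E[payout] = 440·4/15 + 430·4/15 + 290·1/3 + 150·2/15
 = 352/3 + 344/3 + 290/3 + 20
 = 1046/3
Net = 1046/3 - 118 = 692/3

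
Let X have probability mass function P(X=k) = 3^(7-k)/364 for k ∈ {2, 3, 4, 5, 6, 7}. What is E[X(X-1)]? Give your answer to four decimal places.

E[X(X-1)] = Σ x(x-1)·P(X=x)
 = 2·243/364 + 6·81/364 + 12·27/364 + 20·9/364 + 30·3/364 + 42·1/364
 = 243/182 + 243/182 + 81/91 + 45/91 + 45/182 + 3/26
 = 402/91

4.4176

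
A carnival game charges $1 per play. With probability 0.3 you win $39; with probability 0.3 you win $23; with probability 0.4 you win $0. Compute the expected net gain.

17.6

E[payout] = 39·0.3 + 23·0.3 + 0·0.4
 = 11.7 + 6.9 + 0
 = 18.6
Net = 18.6 - 1 = 17.6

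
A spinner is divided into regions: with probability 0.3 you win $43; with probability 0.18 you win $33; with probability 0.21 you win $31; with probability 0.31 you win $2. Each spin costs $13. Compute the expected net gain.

E[payout] = 43·0.3 + 33·0.18 + 31·0.21 + 2·0.31
 = 12.9 + 5.94 + 6.51 + 0.62
 = 25.97
Net = 25.97 - 13 = 12.97

12.97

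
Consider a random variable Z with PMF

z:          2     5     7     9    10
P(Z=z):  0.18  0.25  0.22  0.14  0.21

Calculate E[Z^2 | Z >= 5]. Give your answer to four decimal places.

60.2073

P(Z >= 5) = 0.25 + 0.22 + 0.14 + 0.21 = 0.82.
E[Z^2 | Z >= 5] = [25·0.25 + 49·0.22 + 81·0.14 + 100·0.21] / 0.82
 = 49.37 / 0.82
 = 4937/82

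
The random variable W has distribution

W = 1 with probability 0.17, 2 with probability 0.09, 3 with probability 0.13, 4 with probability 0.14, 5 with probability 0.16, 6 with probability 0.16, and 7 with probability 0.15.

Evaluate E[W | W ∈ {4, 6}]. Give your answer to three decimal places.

5.067

P(W ∈ {4, 6}) = 0.14 + 0.16 = 0.3.
E[W | W ∈ {4, 6}] = [4·0.14 + 6·0.16] / 0.3
 = 1.52 / 0.3
 = 76/15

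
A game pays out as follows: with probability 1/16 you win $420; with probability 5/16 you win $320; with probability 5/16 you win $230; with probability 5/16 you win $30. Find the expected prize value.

207.5

E[payout] = 420·1/16 + 320·5/16 + 230·5/16 + 30·5/16
 = 105/4 + 100 + 575/8 + 75/8
 = 415/2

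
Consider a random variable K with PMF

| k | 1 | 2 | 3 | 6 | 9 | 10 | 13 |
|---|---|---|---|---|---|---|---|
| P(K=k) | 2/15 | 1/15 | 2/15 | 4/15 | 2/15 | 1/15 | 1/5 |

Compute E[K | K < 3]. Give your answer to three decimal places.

1.333

P(K < 3) = 2/15 + 1/15 = 1/5.
E[K | K < 3] = [1·2/15 + 2·1/15] / (1/5)
 = 4/15 / (1/5)
 = 4/3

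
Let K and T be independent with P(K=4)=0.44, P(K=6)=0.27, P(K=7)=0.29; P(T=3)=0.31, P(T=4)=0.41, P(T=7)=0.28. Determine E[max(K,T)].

E[max(K,T)] = Σ_k Σ_t max(k,t) · P(K=k)P(T=t)
 = 4·0.1364 + 4·0.1804 + 7·0.1232 + 6·0.0837 + 6·0.1107 + 7·0.0756 + 7·0.0899 + 7·0.1189 + 7·0.0812
 = 0.5456 + 0.7216 + 0.8624 + 0.5022 + 0.6642 + 0.5292 + 0.6293 + 0.8323 + 0.5684
 = 5.8552

5.8552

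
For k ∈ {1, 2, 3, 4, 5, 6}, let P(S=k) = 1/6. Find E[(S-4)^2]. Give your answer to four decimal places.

3.1667

E[(S-4)^2] = Σ (s-4)^2·P(S=s)
 = 9·1/6 + 4·1/6 + 1·1/6 + 0·1/6 + 1·1/6 + 4·1/6
 = 3/2 + 2/3 + 1/6 + 0 + 1/6 + 2/3
 = 19/6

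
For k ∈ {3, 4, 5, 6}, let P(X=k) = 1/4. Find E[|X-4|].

1

E[|X-4|] = Σ |x-4|·P(X=x)
 = 1·1/4 + 0·1/4 + 1·1/4 + 2·1/4
 = 1/4 + 0 + 1/4 + 1/2
 = 1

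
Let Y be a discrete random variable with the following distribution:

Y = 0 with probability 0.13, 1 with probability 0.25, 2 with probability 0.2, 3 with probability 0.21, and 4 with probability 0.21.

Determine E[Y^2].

E[Y^2] = Σ y^2·P(Y=y)
 = 0·0.13 + 1·0.25 + 4·0.2 + 9·0.21 + 16·0.21
 = 0 + 0.25 + 0.8 + 1.89 + 3.36
 = 6.3

6.3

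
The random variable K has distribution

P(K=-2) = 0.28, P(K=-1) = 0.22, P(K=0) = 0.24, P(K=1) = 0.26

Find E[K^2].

E[K^2] = Σ k^2·P(K=k)
 = 4·0.28 + 1·0.22 + 0·0.24 + 1·0.26
 = 1.12 + 0.22 + 0 + 0.26
 = 1.6

1.6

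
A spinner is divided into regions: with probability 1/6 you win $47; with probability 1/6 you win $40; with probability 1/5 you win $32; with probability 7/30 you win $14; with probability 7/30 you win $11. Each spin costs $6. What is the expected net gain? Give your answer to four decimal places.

E[payout] = 47·1/6 + 40·1/6 + 32·1/5 + 14·7/30 + 11·7/30
 = 47/6 + 20/3 + 32/5 + 49/15 + 77/30
 = 401/15
Net = 401/15 - 6 = 311/15

20.7333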